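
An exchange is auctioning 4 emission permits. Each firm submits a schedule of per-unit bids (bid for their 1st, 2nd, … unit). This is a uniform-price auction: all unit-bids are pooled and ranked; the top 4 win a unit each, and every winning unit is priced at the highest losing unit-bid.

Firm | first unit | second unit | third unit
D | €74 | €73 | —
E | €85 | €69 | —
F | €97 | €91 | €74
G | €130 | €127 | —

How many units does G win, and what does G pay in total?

G: 2 units, pays €170

Pooled unit-bids ranked (top 4): 130 (G-1), 127 (G-2), 97 (F-1), 91 (F-2)
The (k+1)-th unit-bid is €85.
G wins 2 unit(s) at €85 each.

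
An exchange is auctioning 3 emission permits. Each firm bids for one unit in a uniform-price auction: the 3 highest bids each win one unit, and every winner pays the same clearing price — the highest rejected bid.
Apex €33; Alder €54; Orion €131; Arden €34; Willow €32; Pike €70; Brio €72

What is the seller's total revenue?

Total revenue: €162

Ordering the bids: 131 (Orion), 72 (Brio), 70 (Pike), 54 (Alder), 34 (Arden), …
Top 3: Orion, Brio, Pike.
First losing bid is Alder's €54, which sets the uniform price.
Total revenue = 3 × €54 = €162.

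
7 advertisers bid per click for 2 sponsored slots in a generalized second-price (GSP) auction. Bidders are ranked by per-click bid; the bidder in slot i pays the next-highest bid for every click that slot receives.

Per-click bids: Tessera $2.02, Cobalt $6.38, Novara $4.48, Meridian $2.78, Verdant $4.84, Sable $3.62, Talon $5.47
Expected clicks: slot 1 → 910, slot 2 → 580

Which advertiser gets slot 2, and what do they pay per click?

Talon; $4.84 per click

Per-click bids in order: $6.38 (Cobalt) > $5.47 (Talon) > $4.84 (Verdant) > …
Slot 2 goes to the second-ranked bidder, Talon, who pays the next bid down: $4.84/click.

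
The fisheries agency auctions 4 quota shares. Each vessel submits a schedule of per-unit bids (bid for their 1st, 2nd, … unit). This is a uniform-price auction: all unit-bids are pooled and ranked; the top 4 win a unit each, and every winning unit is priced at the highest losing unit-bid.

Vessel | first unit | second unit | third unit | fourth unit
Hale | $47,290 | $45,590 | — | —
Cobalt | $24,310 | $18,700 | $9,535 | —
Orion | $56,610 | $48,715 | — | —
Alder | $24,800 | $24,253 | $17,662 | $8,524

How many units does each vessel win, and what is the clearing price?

Pooled unit-bids ranked (top 4): 56,610 (Orion-1), 48,715 (Orion-2), 47,290 (Hale-1), 45,590 (Hale-2)
The (k+1)-th unit-bid is $24,800.
Allocation: Hale 2, Orion 2.

Hale 2, Orion 2; clearing price $24,800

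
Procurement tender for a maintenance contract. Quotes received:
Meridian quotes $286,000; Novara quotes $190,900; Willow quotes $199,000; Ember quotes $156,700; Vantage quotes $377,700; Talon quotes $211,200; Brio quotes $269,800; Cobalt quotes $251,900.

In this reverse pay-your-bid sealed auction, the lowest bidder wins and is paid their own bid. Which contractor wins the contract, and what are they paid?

Ember is paid $156,700

Rule: the lowest bidder wins and is paid their own bid.
Bids ranked: 156,700 (Ember) < 190,900 (Novara) < 199,000 (Willow) < 211,200 (Talon) < 251,900 (Cobalt) < 269,800 (Brio) < …
Ember is lowest → is paid own bid, $156,700.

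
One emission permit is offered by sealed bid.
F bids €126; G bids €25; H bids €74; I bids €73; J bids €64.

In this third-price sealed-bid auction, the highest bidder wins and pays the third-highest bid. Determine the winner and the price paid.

F pays €73

Rule: the highest bidder wins and pays the third-highest bid.
Sorting bids: 126 (F) > 74 (H) > 73 (I) > 64 (J) > 25 (G)
F wins; payment is bid #3 in the ranking = €73.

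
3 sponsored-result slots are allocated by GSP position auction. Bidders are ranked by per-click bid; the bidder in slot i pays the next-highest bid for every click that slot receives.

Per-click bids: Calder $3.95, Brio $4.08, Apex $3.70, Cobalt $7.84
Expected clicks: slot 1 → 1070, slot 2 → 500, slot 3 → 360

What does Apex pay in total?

Apex pays $0.00

Sorting advertisers: $7.84 (Cobalt) > $4.08 (Brio) > $3.95 (Calder) > $3.70 (Apex)
Apex ranks below slot 3 → no slot, pays nothing.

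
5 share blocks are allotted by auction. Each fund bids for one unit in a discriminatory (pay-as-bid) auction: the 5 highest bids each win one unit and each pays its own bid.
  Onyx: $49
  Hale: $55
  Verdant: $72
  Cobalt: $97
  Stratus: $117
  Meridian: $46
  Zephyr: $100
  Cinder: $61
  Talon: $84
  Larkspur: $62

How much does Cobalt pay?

Cobalt pays $97

Bids ranked high→low: 117 (Stratus), 100 (Zephyr), 97 (Cobalt), 84 (Talon), 72 (Verdant), 62 (Larkspur), 61 (Cinder), …
The 5 highest are Stratus, Zephyr, Cobalt, Talon, Verdant.
Cobalt wins → own bid $97.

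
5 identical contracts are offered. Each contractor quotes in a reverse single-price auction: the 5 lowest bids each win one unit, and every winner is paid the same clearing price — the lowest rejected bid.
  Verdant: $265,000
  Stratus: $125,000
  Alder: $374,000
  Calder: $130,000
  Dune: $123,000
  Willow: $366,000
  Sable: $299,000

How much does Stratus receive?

Sorting: 123,000 (Dune), 125,000 (Stratus), 130,000 (Calder), 265,000 (Verdant), 299,000 (Sable), 366,000 (Willow), 374,000 (Alder)
The 5 lowest are Dune, Stratus, Calder, Verdant, Sable.
Clearing price = lowest rejected bid = $366,000.
Stratus wins → is paid $366,000.

Stratus is paid $366,000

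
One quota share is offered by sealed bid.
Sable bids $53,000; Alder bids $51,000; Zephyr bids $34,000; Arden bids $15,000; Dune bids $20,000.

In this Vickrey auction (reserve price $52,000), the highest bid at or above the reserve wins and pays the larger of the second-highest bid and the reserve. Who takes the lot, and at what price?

Bids in order: 53,000 (Sable) > 51,000 (Alder) > 34,000 (Zephyr) > 20,000 (Dune) > 15,000 (Arden)
Highest eligible bid: Sable at $53,000.
Second-highest bid $51,000 is below the reserve $52,000, so the reserve binds → payment $52,000.

Sable pays $52,000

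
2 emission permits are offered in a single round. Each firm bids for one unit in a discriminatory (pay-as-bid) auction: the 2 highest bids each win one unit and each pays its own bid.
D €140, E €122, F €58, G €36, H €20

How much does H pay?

Bids ranked high→low: 140 (D), 122 (E), 58 (F), 36 (G), …
Top 2: D, E.
H does not win → €0.

H pays €0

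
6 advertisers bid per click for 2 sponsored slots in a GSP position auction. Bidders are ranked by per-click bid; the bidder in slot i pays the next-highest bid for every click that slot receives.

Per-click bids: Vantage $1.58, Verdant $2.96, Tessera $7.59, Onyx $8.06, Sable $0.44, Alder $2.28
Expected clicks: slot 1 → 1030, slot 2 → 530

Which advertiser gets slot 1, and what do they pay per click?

Onyx; $7.59 per click

Ranked by bid: $8.06 (Onyx) > $7.59 (Tessera) > $2.96 (Verdant) > …
Slot 1 goes to the first-ranked bidder, Onyx, who pays the next bid down: $7.59/click.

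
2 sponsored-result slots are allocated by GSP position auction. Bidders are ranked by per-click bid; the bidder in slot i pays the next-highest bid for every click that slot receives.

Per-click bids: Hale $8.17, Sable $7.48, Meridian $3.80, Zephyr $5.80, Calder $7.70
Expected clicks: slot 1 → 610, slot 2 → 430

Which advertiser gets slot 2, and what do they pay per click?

Per-click bids in order: $8.17 (Hale) > $7.70 (Calder) > $7.48 (Sable) > …
Slot 2 goes to the second-ranked bidder, Calder, who pays the next bid down: $7.48/click.

Calder; $7.48 per click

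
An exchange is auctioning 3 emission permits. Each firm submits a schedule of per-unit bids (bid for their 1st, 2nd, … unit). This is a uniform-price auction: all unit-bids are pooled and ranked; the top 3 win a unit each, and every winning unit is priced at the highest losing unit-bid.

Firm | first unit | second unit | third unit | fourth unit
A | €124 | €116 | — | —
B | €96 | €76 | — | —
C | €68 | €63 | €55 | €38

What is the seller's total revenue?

All unit-bids, highest first — top 3: 124 (A-1), 116 (A-2), 96 (B-1)
Highest rejected unit-bid = €76.
Allocation: A 2, B 1. Every unit priced at €76.
Revenue = 3 × 76 = €228.

Total revenue: €228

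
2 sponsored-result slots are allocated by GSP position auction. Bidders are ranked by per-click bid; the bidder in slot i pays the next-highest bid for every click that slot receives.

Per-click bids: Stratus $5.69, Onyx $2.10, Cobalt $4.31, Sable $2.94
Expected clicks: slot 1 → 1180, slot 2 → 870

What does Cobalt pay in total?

Cobalt pays $2557.80

Per-click bids in order: $5.69 (Stratus) > $4.31 (Cobalt) > $2.94 (Sable) > …
Cobalt holds slot 2 → pays next bid $2.94 × 870 clicks = $2557.80.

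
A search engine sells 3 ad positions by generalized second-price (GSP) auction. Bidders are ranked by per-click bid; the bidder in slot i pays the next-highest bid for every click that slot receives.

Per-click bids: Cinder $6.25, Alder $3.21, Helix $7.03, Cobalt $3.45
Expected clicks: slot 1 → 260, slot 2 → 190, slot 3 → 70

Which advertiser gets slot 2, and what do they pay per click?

Sorting advertisers: $7.03 (Helix) > $6.25 (Cinder) > $3.45 (Cobalt) > $3.21 (Alder)
Slot 2 goes to the second-ranked bidder, Cinder, who pays the next bid down: $3.45/click.

Cinder; $3.45 per click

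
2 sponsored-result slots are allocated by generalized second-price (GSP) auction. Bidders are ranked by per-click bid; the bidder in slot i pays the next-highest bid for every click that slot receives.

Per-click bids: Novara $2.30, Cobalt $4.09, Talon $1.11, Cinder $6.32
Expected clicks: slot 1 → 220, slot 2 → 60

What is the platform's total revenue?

Ranked by bid: $6.32 (Cinder) > $4.09 (Cobalt) > $2.30 (Novara) > …
Slot 1: Cinder pays $4.09 × 220 = $899.80
Slot 2: Cobalt pays $2.30 × 60 = $138.00
Total = $1037.80

Total revenue: $1037.80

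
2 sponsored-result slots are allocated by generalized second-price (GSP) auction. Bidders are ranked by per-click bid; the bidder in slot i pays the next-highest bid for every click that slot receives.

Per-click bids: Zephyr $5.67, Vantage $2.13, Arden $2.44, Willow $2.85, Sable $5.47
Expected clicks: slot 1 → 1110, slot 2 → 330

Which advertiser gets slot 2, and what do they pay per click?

Sorting advertisers: $5.67 (Zephyr) > $5.47 (Sable) > $2.85 (Willow) > …
Slot 2 goes to the second-ranked bidder, Sable, who pays the next bid down: $2.85/click.

Sable; $2.85 per click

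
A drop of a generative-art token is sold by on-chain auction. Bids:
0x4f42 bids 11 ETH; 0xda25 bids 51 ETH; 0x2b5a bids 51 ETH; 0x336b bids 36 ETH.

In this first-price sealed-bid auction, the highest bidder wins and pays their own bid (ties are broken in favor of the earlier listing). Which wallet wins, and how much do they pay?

Bids in order: 51 (0xda25) > 51 (0x2b5a) > 36 (0x336b) > 11 (0x4f42)
0xda25 and 0x2b5a tie at 51 ETH; tie-break gives it to 0xda25.
0xda25 has the highest bid and pays exactly that: 51 ETH.

0xda25 pays 51 ETH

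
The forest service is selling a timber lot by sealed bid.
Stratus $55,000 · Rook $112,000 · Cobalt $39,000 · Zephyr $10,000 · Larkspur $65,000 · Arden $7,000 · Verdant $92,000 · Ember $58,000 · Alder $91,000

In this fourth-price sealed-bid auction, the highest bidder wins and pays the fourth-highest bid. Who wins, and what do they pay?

Rook pays $65,000

Sorting bids: 112,000 (Rook) > 92,000 (Verdant) > 91,000 (Alder) > 65,000 (Larkspur) > 58,000 (Ember) > 55,000 (Stratus) > …
Rook is highest; pays the fourth-highest bid, $65,000.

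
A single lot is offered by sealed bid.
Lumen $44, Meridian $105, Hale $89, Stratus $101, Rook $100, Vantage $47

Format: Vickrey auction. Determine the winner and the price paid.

Bids ranked: 105 (Meridian) > 101 (Stratus) > 100 (Rook) > 89 (Hale) > 47 (Vantage) > 44 (Lumen)
Meridian wins with the highest bid; price is set by the runner-up at $101.

Meridian pays $101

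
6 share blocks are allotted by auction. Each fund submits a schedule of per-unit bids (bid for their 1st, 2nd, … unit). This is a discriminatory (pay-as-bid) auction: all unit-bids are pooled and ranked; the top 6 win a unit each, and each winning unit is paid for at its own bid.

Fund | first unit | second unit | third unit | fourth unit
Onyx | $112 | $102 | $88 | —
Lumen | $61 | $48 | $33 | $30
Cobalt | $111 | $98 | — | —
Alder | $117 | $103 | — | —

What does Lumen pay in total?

Pooled unit-bids ranked (top 6): 117 (Alder-1), 112 (Onyx-1), 111 (Cobalt-1), 103 (Alder-2), 102 (Onyx-2), 98 (Cobalt-2)
Next rejected bid: $88 (not a price — pay-as-bid).
Lumen wins no units.

Lumen pays $0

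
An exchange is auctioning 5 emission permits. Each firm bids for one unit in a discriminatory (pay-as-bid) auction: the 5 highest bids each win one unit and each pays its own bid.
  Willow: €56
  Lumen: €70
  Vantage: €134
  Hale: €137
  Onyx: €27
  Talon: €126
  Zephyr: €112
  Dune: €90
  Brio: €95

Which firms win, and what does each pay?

Bids ranked high→low: 137 (Hale), 134 (Vantage), 126 (Talon), 112 (Zephyr), 95 (Brio), 90 (Dune), 70 (Lumen), …
The 5 highest are Hale, Vantage, Talon, Zephyr, Brio.
Each winner pays its own bid: Hale €137, Vantage €134, Talon €126, Zephyr €112, Brio €95.

Hale €137, Vantage €134, Talon €126, Zephyr €112, Brio €95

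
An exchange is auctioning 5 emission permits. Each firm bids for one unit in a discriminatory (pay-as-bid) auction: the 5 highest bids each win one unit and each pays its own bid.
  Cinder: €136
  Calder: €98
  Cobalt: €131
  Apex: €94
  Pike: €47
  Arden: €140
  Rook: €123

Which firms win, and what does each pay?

Bids ranked high→low: 140 (Arden), 136 (Cinder), 131 (Cobalt), 123 (Rook), 98 (Calder), 94 (Apex), 47 (Pike)
Top 5: Arden, Cinder, Cobalt, Rook, Calder.
Each winner pays its own bid: Arden €140, Cinder €136, Cobalt €131, Rook €123, Calder €98.

Arden €140, Cinder €136, Cobalt €131, Rook €123, Calder €98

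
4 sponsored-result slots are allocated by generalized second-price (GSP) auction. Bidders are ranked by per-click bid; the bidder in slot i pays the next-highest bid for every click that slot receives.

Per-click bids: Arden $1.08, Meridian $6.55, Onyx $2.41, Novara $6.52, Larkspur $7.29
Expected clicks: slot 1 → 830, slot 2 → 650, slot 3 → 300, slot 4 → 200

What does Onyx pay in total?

Onyx pays $216.00

Per-click bids in order: $7.29 (Larkspur) > $6.55 (Meridian) > $6.52 (Novara) > $2.41 (Onyx) > $1.08 (Arden)
Onyx holds slot 4 → pays next bid $1.08 × 200 clicks = $216.00.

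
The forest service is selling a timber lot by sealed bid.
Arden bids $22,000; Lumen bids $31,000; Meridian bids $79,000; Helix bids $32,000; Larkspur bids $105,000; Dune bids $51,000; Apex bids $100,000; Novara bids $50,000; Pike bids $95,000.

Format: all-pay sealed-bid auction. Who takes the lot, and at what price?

Larkspur pays $105,000

Bids ranked: 105,000 (Larkspur) > 100,000 (Apex) > 95,000 (Pike) > 79,000 (Meridian) > 51,000 (Dune) > 50,000 (Novara) > …
Larkspur is highest and takes the item; every bidder forfeits their bid.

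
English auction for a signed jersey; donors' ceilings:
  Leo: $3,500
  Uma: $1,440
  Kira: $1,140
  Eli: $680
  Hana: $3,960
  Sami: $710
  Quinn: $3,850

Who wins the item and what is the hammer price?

Hana wins at $3,850

Rule: the price rises until one bidder remains; the winner pays the price at which the last rival dropped out.
Limits in order: 3,960 (Hana) > 3,850 (Quinn) > 3,500 (Leo) > 1,440 (Uma) > 1,140 (Kira) > 710 (Sami) > …
Quinn is the last rival to drop out, at $3,850; Hana remains and wins at that price.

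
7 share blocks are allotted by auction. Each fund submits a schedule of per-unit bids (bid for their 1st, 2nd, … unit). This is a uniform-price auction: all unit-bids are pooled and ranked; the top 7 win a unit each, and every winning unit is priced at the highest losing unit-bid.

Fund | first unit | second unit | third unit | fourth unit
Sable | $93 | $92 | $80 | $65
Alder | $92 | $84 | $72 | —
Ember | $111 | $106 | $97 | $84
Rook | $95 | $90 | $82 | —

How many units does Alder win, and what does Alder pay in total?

Merging the schedules and taking the best 7: 111 (Ember-1), 106 (Ember-2), 97 (Ember-3), 95 (Rook-1), 93 (Sable-1), 92 (Sable-2), 92 (Alder-1)
First bid not allocated: $90.
Alder wins 1 unit(s) at $90 each.

Alder: 1 unit, pays $90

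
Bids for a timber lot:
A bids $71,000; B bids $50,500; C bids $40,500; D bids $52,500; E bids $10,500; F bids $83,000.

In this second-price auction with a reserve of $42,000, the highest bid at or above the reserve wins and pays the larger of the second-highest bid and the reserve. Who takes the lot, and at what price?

Bids in order: 83,000 (F) > 71,000 (A) > 52,500 (D) > 50,500 (B) > 40,500 (C) > 10,500 (E)
F has the top bid at or above the reserve ($83,000).
max(second-highest $71,000, reserve $42,000) = $71,000; the reserve does not bind.

F pays $71,000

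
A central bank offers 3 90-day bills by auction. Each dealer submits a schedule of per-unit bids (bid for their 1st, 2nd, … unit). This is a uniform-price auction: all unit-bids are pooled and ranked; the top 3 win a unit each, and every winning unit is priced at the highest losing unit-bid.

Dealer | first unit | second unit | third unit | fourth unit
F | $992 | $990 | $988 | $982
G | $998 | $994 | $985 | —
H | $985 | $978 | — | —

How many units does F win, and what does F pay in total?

Pooled unit-bids ranked (top 3): 998 (G-1), 994 (G-2), 992 (F-1)
The (k+1)-th unit-bid is $990.
F wins 1 unit(s) at $990 each.

F: 1 unit, pays $990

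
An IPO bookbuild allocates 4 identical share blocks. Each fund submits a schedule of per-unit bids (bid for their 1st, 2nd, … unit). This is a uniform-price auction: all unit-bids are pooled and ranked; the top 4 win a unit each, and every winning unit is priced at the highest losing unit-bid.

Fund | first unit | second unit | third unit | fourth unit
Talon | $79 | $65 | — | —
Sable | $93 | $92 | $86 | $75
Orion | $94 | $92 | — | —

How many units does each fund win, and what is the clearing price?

Merging the schedules and taking the best 4: 94 (Orion-1), 93 (Sable-1), 92 (Sable-2), 92 (Orion-2)
Highest rejected unit-bid = $86.
Allocation: Orion 2, Sable 2.

Orion 2, Sable 2; clearing price $86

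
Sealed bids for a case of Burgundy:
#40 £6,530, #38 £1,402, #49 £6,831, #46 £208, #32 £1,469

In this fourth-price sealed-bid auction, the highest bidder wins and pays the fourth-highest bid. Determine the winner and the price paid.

#49 pays £1,402

Rule: the highest bidder wins and pays the fourth-highest bid.
Bids ranked: 6,831 (#49) > 6,530 (#40) > 1,469 (#32) > 1,402 (#38) > 208 (#46)
#49 wins; payment is bid #4 in the ranking = £1,402.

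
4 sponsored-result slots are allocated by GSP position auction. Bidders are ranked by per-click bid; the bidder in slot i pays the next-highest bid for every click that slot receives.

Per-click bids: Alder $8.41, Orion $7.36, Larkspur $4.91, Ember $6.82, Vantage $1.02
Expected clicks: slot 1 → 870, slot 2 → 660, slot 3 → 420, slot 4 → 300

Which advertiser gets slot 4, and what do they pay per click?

Larkspur; $1.02 per click

Per-click bids in order: $8.41 (Alder) > $7.36 (Orion) > $6.82 (Ember) > $4.91 (Larkspur) > $1.02 (Vantage)
Slot 4 goes to the fourth-ranked bidder, Larkspur, who pays the next bid down: $1.02/click.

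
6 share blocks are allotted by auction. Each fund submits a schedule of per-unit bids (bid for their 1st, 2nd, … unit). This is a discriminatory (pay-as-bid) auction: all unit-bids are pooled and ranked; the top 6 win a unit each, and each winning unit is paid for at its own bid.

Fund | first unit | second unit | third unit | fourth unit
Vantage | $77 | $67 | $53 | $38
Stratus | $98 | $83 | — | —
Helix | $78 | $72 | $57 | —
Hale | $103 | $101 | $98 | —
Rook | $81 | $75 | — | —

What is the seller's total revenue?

All unit-bids, highest first — top 6: 103 (Hale-1), 101 (Hale-2), 98 (Stratus-1), 98 (Hale-3), 83 (Stratus-2), 81 (Rook-1)
Next rejected bid: $78 (not a price — pay-as-bid).
Each winning unit pays its own bid.
Revenue = 103 + 101 + 98 + 98 + 83 + 81 = $564.

Total revenue: $564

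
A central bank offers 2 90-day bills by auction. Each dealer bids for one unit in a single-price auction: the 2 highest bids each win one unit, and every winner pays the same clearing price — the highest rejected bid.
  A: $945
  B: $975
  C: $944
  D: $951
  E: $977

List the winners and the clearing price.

Sorting: 977 (E), 975 (B), 951 (D), 945 (A), …
The 2 highest are E, B.
First losing bid is D's $951, which sets the uniform price.

E, B; each pays $951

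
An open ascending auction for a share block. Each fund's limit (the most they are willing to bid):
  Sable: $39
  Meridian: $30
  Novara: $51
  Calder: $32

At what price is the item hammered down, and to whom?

Novara wins at $39

Limits in order: 51 (Novara) > 39 (Sable) > 32 (Calder) > 30 (Meridian)
Bidding ends when Sable exits at $39; Novara takes it.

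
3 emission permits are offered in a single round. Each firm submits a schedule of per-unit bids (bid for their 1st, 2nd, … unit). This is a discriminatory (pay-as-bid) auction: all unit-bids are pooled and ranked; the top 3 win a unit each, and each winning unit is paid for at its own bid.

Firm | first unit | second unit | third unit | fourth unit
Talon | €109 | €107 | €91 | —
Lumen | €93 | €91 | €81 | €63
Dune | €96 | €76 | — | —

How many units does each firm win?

Pooled unit-bids ranked (top 3): 109 (Talon-1), 107 (Talon-2), 96 (Dune-1)
Next rejected bid: €93 (not a price — pay-as-bid).
Allocation: Dune 1, Talon 2.

Dune 1, Talon 2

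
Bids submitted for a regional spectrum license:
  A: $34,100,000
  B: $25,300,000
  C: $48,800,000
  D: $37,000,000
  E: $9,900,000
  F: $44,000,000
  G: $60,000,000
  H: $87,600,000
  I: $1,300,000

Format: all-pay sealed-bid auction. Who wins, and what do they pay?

H pays $87,600,000

Bids ranked: 87,600,000 (H) > 60,000,000 (G) > 48,800,000 (C) > 44,000,000 (F) > 37,000,000 (D) > 34,100,000 (A) > …
H wins with the top bid; all bids are sunk regardless.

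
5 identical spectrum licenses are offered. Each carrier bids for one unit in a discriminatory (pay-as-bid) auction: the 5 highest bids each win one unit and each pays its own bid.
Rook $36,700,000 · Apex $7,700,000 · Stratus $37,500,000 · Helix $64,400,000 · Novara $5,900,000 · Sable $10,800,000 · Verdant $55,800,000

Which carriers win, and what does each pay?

Sorting: 64,400,000 (Helix), 55,800,000 (Verdant), 37,500,000 (Stratus), 36,700,000 (Rook), 10,800,000 (Sable), 7,700,000 (Apex), 5,900,000 (Novara)
Winners (5 units): Helix, Verdant, Stratus, Rook, Sable.
Each winner pays its own bid: Helix $64,400,000, Verdant $55,800,000, Stratus $37,500,000, Rook $36,700,000, Sable $10,800,000.

Helix $64,400,000, Verdant $55,800,000, Stratus $37,500,000, Rook $36,700,000, Sable $10,800,000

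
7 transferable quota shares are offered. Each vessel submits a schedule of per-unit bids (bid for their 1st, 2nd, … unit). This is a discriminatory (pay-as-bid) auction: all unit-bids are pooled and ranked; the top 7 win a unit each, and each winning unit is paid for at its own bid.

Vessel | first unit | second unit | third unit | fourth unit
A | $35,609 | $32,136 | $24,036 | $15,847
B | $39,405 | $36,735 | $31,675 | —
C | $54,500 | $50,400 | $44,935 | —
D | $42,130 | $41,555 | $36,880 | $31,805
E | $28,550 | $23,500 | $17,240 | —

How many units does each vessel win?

B 1, C 3, D 3

Pooled unit-bids ranked (top 7): 54,500 (C-1), 50,400 (C-2), 44,935 (C-3), 42,130 (D-1), 41,555 (D-2), 39,405 (B-1), 36,880 (D-3)
Next rejected bid: $36,735 (not a price — pay-as-bid).
Allocation: B 1, C 3, D 3.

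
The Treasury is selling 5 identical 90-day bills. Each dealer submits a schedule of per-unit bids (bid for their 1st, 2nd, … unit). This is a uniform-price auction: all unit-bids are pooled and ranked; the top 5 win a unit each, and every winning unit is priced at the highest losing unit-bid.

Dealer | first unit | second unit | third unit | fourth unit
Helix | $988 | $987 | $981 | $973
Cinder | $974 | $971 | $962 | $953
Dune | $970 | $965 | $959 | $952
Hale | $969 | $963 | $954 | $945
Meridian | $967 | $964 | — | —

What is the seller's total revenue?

All unit-bids, highest first — top 5: 988 (Helix-1), 987 (Helix-2), 981 (Helix-3), 974 (Cinder-1), 973 (Helix-4)
The (k+1)-th unit-bid is $971.
Allocation: Cinder 1, Helix 4. Every unit priced at $971.
Revenue = 5 × 971 = $4,855.

Total revenue: $4,855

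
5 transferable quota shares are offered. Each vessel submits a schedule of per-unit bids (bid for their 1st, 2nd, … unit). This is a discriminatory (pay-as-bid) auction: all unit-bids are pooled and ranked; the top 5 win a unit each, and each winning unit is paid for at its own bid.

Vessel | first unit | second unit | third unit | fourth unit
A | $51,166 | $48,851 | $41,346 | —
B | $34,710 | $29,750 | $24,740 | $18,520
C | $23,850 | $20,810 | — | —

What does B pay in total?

All unit-bids, highest first — top 5: 51,166 (A-1), 48,851 (A-2), 41,346 (A-3), 34,710 (B-1), 29,750 (B-2)
Next rejected bid: $24,740 (not a price — pay-as-bid).
B's winning unit-bids: 34,710 + 29,750 = $64,460.

B pays $64,460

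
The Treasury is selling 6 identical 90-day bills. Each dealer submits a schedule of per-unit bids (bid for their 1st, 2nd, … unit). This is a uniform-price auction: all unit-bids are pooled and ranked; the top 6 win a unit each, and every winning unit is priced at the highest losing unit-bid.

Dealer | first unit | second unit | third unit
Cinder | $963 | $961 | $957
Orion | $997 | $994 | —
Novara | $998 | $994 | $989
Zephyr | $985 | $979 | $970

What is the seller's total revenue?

Total revenue: $5,874

All unit-bids, highest first — top 6: 998 (Novara-1), 997 (Orion-1), 994 (Orion-2), 994 (Novara-2), 989 (Novara-3), 985 (Zephyr-1)
First bid not allocated: $979.
Allocation: Novara 3, Orion 2, Zephyr 1. Every unit priced at $979.
Revenue = 6 × 979 = $5,874.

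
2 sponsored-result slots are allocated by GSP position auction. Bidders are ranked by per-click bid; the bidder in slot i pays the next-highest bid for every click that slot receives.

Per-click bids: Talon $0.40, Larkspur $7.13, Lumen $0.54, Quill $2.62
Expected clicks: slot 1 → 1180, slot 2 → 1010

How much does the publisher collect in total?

Ranked by bid: $7.13 (Larkspur) > $2.62 (Quill) > $0.54 (Lumen) > …
Slot 1: Larkspur pays $2.62 × 1180 = $3091.60
Slot 2: Quill pays $0.54 × 1010 = $545.40
Total = $3637.00

Total revenue: $3637.00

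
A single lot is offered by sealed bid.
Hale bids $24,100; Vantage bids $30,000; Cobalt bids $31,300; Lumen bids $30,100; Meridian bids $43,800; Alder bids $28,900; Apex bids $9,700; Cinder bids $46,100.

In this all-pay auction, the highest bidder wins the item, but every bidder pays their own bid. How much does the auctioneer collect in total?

Bids in order: 46,100 (Cinder) > 43,800 (Meridian) > 31,300 (Cobalt) > 30,100 (Lumen) > 30,000 (Vantage) > 28,900 (Alder) > …
Every bidder forfeits their bid regardless of winning.
Revenue = 24,100 + 30,000 + 31,300 + 30,100 + 43,800 + 28,900 + 9,700 + 46,100 = $244,000.

Total revenue: $244,000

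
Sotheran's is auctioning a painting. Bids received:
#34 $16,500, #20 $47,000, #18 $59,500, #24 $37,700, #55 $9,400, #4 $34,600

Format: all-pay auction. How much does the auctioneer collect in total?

Bids ranked: 59,500 (#18) > 47,000 (#20) > 37,700 (#24) > 34,600 (#4) > 16,500 (#34) > 9,400 (#55)
#18 wins with the top bid; all bids are sunk regardless.
Every bidder forfeits their bid regardless of winning.
Revenue = 16,500 + 47,000 + 59,500 + 37,700 + 9,400 + 34,600 = $204,700.

Total revenue: $204,700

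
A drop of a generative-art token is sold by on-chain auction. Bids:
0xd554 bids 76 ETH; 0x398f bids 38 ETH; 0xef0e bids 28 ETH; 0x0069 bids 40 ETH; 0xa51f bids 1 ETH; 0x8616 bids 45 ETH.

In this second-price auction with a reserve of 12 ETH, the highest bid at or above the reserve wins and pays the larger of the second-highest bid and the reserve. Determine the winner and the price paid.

0xd554 pays 45 ETH

Bids ranked: 76 (0xd554) > 45 (0x8616) > 40 (0x0069) > 38 (0x398f) > 28 (0xef0e) > 1 (0xa51f)
Highest eligible bid: 0xd554 at 76 ETH.
Second-highest bid 45 ETH exceeds the reserve 12 ETH → payment 45 ETH.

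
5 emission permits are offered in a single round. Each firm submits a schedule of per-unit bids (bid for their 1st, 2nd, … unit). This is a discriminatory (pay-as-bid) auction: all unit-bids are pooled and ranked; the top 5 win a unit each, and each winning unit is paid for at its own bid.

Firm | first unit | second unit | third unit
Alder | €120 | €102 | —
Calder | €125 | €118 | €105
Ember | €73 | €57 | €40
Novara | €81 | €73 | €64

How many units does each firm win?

Merging the schedules and taking the best 5: 125 (Calder-1), 120 (Alder-1), 118 (Calder-2), 105 (Calder-3), 102 (Alder-2)
Next rejected bid: €81 (not a price — pay-as-bid).
Allocation: Alder 2, Calder 3.

Alder 2, Calder 3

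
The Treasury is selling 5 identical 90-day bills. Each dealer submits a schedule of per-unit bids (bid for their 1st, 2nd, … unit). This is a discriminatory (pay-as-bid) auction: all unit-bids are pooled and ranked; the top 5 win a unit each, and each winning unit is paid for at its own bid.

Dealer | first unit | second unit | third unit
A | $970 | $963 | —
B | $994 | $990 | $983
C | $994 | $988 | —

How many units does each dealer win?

B 3, C 2

Pooled unit-bids ranked (top 5): 994 (B-1), 994 (C-1), 990 (B-2), 988 (C-2), 983 (B-3)
Next rejected bid: $970 (not a price — pay-as-bid).
Allocation: B 3, C 2.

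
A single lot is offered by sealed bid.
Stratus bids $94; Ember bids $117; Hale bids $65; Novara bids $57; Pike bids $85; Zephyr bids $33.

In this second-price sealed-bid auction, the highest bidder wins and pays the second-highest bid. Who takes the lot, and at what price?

Ember pays $94

Second-price sealed-bid auction: the highest bidder wins and pays the second-highest bid.
Sorting bids: 117 (Ember) > 94 (Stratus) > 85 (Pike) > 65 (Hale) > 57 (Novara) > 33 (Zephyr)
Second-price: Ember pays Stratus's bid of $94.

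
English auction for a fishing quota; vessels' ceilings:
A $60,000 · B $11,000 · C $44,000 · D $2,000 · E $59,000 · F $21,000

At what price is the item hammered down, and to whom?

Open ascending-bid auction: the price rises until one bidder remains; the winner pays the price at which the last rival dropped out.
Sorting limits: 60,000 (A) > 59,000 (E) > 44,000 (C) > 21,000 (F) > 11,000 (B) > 2,000 (D)
Bidding ends when E exits at $59,000; A takes it.

A wins at $59,000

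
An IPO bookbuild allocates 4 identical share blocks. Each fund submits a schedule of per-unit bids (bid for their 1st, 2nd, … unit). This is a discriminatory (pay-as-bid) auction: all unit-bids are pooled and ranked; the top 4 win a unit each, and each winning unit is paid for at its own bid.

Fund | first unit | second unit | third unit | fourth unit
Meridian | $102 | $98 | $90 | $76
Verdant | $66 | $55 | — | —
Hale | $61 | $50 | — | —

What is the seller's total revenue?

Total revenue: $366

Pooled unit-bids ranked (top 4): 102 (Meridian-1), 98 (Meridian-2), 90 (Meridian-3), 76 (Meridian-4)
Next rejected bid: $66 (not a price — pay-as-bid).
Each winning unit pays its own bid.
Revenue = 102 + 98 + 90 + 76 = $366.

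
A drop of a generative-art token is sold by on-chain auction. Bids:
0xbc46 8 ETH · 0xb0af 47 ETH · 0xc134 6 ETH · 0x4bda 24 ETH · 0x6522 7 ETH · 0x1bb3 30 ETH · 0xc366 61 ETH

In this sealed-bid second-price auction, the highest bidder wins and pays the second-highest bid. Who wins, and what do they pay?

0xc366 pays 47 ETH

Sorting bids: 61 (0xc366) > 47 (0xb0af) > 30 (0x1bb3) > 24 (0x4bda) > 8 (0xbc46) > 7 (0x6522) > …
Second-price: 0xc366 pays 0xb0af's bid of 47 ETH.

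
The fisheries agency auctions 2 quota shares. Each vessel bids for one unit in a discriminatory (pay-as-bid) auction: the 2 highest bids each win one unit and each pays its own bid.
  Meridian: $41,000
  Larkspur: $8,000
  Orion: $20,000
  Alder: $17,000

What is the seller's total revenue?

Ordering the bids: 41,000 (Meridian), 20,000 (Orion), 17,000 (Alder), 8,000 (Larkspur)
Winners (2 units): Meridian, Orion.
Total revenue = 41,000 + 20,000 = $61,000.

Total revenue: $61,000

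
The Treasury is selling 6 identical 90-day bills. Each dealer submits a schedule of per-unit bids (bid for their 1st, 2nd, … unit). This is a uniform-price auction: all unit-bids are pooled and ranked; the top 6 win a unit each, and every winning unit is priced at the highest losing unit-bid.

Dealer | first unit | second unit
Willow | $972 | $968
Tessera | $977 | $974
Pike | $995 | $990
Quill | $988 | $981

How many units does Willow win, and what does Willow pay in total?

Pooled unit-bids ranked (top 6): 995 (Pike-1), 990 (Pike-2), 988 (Quill-1), 981 (Quill-2), 977 (Tessera-1), 974 (Tessera-2)
The (k+1)-th unit-bid is $972.
Willow wins 0 unit(s) at $972 each.

Willow: 0 units, pays $0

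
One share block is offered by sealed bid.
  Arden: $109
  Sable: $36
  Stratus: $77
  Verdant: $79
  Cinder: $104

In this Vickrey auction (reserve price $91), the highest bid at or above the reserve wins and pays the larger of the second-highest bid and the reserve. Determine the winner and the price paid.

Bids in order: 109 (Arden) > 104 (Cinder) > 79 (Verdant) > 77 (Stratus) > 36 (Sable)
Highest eligible bid: Arden at $109.
max(second-highest $104, reserve $91) = $104; the reserve does not bind.

Arden pays $104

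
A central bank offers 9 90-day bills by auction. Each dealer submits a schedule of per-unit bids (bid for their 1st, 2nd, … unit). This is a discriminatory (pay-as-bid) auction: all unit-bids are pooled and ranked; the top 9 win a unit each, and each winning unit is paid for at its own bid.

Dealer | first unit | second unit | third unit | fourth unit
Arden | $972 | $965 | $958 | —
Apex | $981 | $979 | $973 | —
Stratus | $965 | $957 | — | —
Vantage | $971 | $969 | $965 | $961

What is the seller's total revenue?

Merging the schedules and taking the best 9: 981 (Apex-1), 979 (Apex-2), 973 (Apex-3), 972 (Arden-1), 971 (Vantage-1), 969 (Vantage-2), 965 (Arden-2), 965 (Stratus-1), 965 (Vantage-3)
Next rejected bid: $961 (not a price — pay-as-bid).
Each winning unit pays its own bid.
Revenue = 981 + 979 + 973 + 972 + 971 + 969 + 965 + 965 + 965 = $8,740.

Total revenue: $8,740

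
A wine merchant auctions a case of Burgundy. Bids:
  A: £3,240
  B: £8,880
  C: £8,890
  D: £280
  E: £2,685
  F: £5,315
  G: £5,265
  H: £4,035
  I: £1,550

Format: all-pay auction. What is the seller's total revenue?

Total revenue: £40,140

All-pay auction: the highest bidder wins the item, but every bidder pays their own bid.
Bids in order: 8,890 (C) > 8,880 (B) > 5,315 (F) > 5,265 (G) > 4,035 (H) > 3,240 (A) > …
Every bidder forfeits their bid regardless of winning.
Revenue = 3,240 + 8,880 + 8,890 + 280 + 2,685 + 5,315 + 5,265 + 4,035 + 1,550 = £40,140.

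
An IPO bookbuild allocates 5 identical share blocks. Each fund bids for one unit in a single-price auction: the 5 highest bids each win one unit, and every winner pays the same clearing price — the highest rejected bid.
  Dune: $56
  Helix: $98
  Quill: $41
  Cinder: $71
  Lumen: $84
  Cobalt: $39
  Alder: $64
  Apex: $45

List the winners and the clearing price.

Helix, Lumen, Cinder, Alder, Dune; each pays $45

Ordering the bids: 98 (Helix), 84 (Lumen), 71 (Cinder), 64 (Alder), 56 (Dune), 45 (Apex), 41 (Quill), …
Top 5: Helix, Lumen, Cinder, Alder, Dune.
Highest unsuccessful bid: $45 → clearing price.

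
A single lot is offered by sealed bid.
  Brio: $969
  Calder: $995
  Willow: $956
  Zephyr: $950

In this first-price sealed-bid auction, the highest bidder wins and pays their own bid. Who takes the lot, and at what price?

Calder pays $995

Sorting bids: 995 (Calder) > 969 (Brio) > 956 (Willow) > 950 (Zephyr)
Calder is highest → pays own bid, $995.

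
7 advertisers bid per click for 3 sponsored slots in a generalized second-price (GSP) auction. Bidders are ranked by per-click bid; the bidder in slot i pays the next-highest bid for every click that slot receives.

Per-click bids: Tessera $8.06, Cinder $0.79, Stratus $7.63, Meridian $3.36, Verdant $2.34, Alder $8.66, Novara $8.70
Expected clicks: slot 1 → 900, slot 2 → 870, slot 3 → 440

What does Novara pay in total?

Sorting advertisers: $8.70 (Novara) > $8.66 (Alder) > $8.06 (Tessera) > $7.63 (Stratus) > …
Novara holds slot 1 → pays next bid $8.66 × 900 clicks = $7794.00.

Novara pays $7794.00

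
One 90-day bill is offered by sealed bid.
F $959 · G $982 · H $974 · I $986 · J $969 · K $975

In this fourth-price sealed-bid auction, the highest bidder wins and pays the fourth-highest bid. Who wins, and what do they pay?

Bids ranked: 986 (I) > 982 (G) > 975 (K) > 974 (H) > 969 (J) > 959 (F)
I wins; payment is bid #4 in the ranking = $974.

I pays $974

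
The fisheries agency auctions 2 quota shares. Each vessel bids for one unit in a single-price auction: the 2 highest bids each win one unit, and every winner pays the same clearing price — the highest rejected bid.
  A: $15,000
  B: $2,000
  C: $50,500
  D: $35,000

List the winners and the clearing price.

Sorting: 50,500 (C), 35,000 (D), 15,000 (A), 2,000 (B)
The 2 highest are C, D.
Clearing price = highest rejected bid = $15,000.

C, D; each pays $15,000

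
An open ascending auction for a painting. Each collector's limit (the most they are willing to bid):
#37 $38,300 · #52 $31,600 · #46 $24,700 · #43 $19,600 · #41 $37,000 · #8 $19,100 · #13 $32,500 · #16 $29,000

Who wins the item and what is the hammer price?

#37 wins at $37,000

Open ascending-bid auction: the price rises until one bidder remains; the winner pays the price at which the last rival dropped out.
Sorting limits: 38,300 (#37) > 37,000 (#41) > 32,500 (#13) > 31,600 (#52) > 29,000 (#16) > 24,700 (#46) > …
Once the price passes $37,000, only #37 is left; the hammer falls at #41's limit of $37,000.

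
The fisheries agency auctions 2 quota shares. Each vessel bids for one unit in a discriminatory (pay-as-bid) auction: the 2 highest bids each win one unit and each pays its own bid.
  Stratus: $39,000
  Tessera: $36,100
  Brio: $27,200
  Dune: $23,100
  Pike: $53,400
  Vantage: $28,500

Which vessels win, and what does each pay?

Pike $53,400, Stratus $39,000

Sorting: 53,400 (Pike), 39,000 (Stratus), 36,100 (Tessera), 28,500 (Vantage), …
The 2 highest are Pike, Stratus.
Each winner pays its own bid: Pike $53,400, Stratus $39,000.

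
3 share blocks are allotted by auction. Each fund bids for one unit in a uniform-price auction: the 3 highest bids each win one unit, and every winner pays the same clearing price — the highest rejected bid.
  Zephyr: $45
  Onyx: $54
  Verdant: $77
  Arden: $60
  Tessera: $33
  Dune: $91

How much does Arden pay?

Ordering the bids: 91 (Dune), 77 (Verdant), 60 (Arden), 54 (Onyx), 45 (Zephyr), …
The 3 highest are Dune, Verdant, Arden.
Clearing price = highest rejected bid = $54.
Arden wins → pays $54.

Arden pays $54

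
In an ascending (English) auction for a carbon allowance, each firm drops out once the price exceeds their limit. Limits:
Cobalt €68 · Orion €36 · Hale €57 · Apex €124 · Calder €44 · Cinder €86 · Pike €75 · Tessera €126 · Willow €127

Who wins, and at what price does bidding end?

Willow wins at €126

Ascending (English) auction: the price rises until one bidder remains; the winner pays the price at which the last rival dropped out.
Limits ranked: 127 (Willow) > 126 (Tessera) > 124 (Apex) > 86 (Cinder) > 75 (Pike) > 68 (Cobalt) > …
Tessera is the last rival to drop out, at €126; Willow remains and wins at that price.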